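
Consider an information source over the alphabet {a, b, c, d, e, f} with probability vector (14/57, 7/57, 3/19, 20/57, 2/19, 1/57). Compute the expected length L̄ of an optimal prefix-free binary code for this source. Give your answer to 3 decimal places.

Repeatedly combine the two least-probable nodes; the expected code length is the sum of the merged weights.
merge 1/57 + 2/19 → 7/57
merge 7/57 + 7/57 → 14/57
merge 3/19 + 14/57 → 23/57
merge 14/57 + 20/57 → 34/57
merge 23/57 + 34/57 → 1
L = 7/57 + 14/57 + 23/57 + 34/57 + 1 = 45/19 ≈ 2.368 bits/symbol.

2.368 bits/symbol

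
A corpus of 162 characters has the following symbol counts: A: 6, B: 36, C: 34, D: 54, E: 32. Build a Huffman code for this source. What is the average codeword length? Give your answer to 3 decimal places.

Probabilities are the counts divided by 162.
Repeatedly combine the two least-probable nodes; the expected code length is the sum of the merged weights.
merge 1/27 + 16/81 → 19/81
merge 17/81 + 2/9 → 35/81
merge 19/81 + 1/3 → 46/81
merge 35/81 + 46/81 → 1
L = 19/81 + 35/81 + 46/81 + 1 = 181/81 ≈ 2.235 bits/symbol.

2.235 bits/symbol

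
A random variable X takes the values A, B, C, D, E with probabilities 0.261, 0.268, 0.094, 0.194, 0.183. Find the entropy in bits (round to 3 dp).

2.243 bits

H = −Σ pᵢ log₂ pᵢ.
−0.261·log₂(0.261) = 0.5058
−0.268·log₂(0.268) = 0.5091
−0.094·log₂(0.094) = 0.3207
−0.194·log₂(0.194) = 0.4590
−0.183·log₂(0.183) = 0.4484
Sum ≈ 2.2429 → 2.243 bits.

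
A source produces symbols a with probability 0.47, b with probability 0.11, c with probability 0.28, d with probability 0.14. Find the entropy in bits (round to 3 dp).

H = −Σ pᵢ log₂ pᵢ.
−0.47·log₂(0.47) = 0.5120
−0.11·log₂(0.11) = 0.3503
−0.28·log₂(0.28) = 0.5142
−0.14·log₂(0.14) = 0.3971
Sum ≈ 1.7736 → 1.774 bits.

1.774 bits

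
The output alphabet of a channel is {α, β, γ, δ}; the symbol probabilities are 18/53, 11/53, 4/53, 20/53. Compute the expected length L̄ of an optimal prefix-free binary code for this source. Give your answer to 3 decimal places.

1.906 bits/symbol

Repeatedly combine the two least-probable nodes; the expected code length is the sum of the merged weights.
merge 4/53 + 11/53 → 15/53
merge 15/53 + 18/53 → 33/53
merge 20/53 + 33/53 → 1
L = 15/53 + 33/53 + 1 = 101/53 ≈ 1.906 bits/symbol.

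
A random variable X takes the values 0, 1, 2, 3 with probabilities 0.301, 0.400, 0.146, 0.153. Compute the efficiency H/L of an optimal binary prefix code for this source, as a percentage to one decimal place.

Entropy H = −Σ p log₂ p ≈ 1.8698 bits.
Huffman merges: 73/500+153/1000→299/1000; 299/1000+301/1000→3/5; 2/5+3/5→1. L = 1899/1000 ≈ 1.8990.
Efficiency = H/L = 1.8698/1.8990 = 98.5%.

98.5%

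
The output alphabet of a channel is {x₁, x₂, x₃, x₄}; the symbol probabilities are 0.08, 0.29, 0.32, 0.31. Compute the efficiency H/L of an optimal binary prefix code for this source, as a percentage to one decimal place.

Entropy H = −Σ p log₂ p ≈ 1.8592 bits.
Huffman merges: 2/25+29/100→37/100; 31/100+8/25→63/100; 37/100+63/100→1. L = 2 ≈ 2.0000.
Efficiency = H/L = 1.8592/2.0000 = 93.0%.

93.0%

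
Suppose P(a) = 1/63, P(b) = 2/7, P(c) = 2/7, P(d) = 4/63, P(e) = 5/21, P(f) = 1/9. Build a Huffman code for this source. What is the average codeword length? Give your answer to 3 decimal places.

Repeatedly combine the two least-probable nodes; the expected code length is the sum of the merged weights.
merge 1/63 + 4/63 → 5/63
merge 5/63 + 1/9 → 4/21
merge 4/21 + 5/21 → 3/7
merge 2/7 + 2/7 → 4/7
merge 3/7 + 4/7 → 1
L = 5/63 + 4/21 + 3/7 + 4/7 + 1 = 143/63 ≈ 2.270 bits/symbol.

2.270 bits/symbol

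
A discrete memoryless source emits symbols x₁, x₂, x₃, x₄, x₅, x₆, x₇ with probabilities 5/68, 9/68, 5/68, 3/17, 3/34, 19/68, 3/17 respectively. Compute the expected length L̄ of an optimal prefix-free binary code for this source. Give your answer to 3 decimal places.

Repeatedly combine the two least-probable nodes; the expected code length is the sum of the merged weights.
merge 5/68 + 5/68 → 5/34
merge 3/34 + 9/68 → 15/68
merge 5/34 + 3/17 → 11/34
merge 3/17 + 15/68 → 27/68
merge 19/68 + 11/34 → 41/68
merge 27/68 + 41/68 → 1
L = 5/34 + 15/68 + 11/34 + 27/68 + 41/68 + 1 = 183/68 ≈ 2.691 bits/symbol.

2.691 bits/symbol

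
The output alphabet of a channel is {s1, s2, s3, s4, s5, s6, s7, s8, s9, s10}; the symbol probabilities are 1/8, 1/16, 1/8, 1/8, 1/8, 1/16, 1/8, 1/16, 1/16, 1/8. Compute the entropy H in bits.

Each probability is a power of 1/2, so log₂(1/p) is an integer.
H = Σ p·log₂(1/p) = 1/8·3 + 1/16·4 + 1/8·3 + 1/8·3 + 1/8·3 + 1/16·4 + 1/8·3 + 1/16·4 + 1/16·4 + 1/8·3 = 3.25 bits.

3.25 bits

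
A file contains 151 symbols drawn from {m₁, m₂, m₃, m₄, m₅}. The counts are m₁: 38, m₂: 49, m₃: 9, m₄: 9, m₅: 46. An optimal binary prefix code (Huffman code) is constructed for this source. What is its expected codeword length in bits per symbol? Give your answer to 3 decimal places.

Probabilities are the counts divided by 151.
Repeatedly combine the two least-probable nodes; the expected code length is the sum of the merged weights.
merge 9/151 + 9/151 → 18/151
merge 18/151 + 38/151 → 56/151
merge 46/151 + 49/151 → 95/151
merge 56/151 + 95/151 → 1
L = 18/151 + 56/151 + 95/151 + 1 = 320/151 ≈ 2.119 bits/symbol.

2.119 bits/symbol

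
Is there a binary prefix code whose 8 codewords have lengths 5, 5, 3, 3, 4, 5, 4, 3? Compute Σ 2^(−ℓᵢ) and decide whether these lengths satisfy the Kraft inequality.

0.59375; yes

With common denominator 2^5 = 32: Σ 2^(−ℓᵢ) = 1/32 + 1/32 + 4/32 + 4/32 + 2/32 + 1/32 + 2/32 + 4/32 = 19/32 = 0.59375.
Kraft's inequality requires Σ ≤ 1; here Σ = 0.59375 ≤ 1, so such a prefix code exists.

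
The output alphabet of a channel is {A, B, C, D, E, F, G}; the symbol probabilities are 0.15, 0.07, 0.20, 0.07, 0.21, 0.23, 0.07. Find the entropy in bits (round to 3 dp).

2.641 bits

H = −Σ pᵢ log₂ pᵢ.
−0.15·log₂(0.15) = 0.4105
−0.07·log₂(0.07) = 0.2686
−0.20·log₂(0.20) = 0.4644
−0.07·log₂(0.07) = 0.2686
−0.21·log₂(0.21) = 0.4728
−0.23·log₂(0.23) = 0.4877
−0.07·log₂(0.07) = 0.2686
Sum ≈ 2.6411 → 2.641 bits.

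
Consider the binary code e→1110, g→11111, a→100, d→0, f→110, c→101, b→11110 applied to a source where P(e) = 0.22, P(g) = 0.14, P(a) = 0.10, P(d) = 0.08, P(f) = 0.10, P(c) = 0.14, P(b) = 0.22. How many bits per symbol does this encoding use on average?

L̄ = Σ pᵢ·ℓᵢ = 0.22·4 + 0.14·5 + 0.10·3 + 0.08·1 + 0.10·3 + 0.14·3 + 0.22·5 = 3.78 bits/symbol.

3.78 bits/symbol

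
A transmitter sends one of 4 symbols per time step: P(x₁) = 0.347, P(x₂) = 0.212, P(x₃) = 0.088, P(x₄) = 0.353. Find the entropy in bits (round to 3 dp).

1.843 bits

H = −Σ pᵢ log₂ pᵢ.
−0.347·log₂(0.347) = 0.5299
−0.212·log₂(0.212) = 0.4744
−0.088·log₂(0.088) = 0.3086
−0.353·log₂(0.353) = 0.5303
Sum ≈ 1.8432 → 1.843 bits.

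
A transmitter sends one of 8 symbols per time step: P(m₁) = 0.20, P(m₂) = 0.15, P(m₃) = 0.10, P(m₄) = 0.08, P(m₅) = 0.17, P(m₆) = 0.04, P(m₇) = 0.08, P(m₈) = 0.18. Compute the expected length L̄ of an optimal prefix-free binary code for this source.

2.92 bits/symbol

Repeatedly combine the two least-probable nodes; the expected code length is the sum of the merged weights.
merge 1/25 + 2/25 → 3/25
merge 2/25 + 1/10 → 9/50
merge 3/25 + 3/20 → 27/100
merge 17/100 + 9/50 → 7/20
merge 9/50 + 1/5 → 19/50
merge 27/100 + 7/20 → 31/50
merge 19/50 + 31/50 → 1
L = 3/25 + 9/50 + 27/100 + 7/20 + 19/50 + 31/50 + 1 = 73/25 = 2.92 bits/symbol.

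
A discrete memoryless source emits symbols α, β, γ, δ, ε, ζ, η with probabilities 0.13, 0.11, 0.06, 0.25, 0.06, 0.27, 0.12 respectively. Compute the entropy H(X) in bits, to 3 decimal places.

H = −Σ pᵢ log₂ pᵢ.
−0.13·log₂(0.13) = 0.3826
−0.11·log₂(0.11) = 0.3503
−0.06·log₂(0.06) = 0.2435
−0.25·log₂(0.25) = 0.5000
−0.06·log₂(0.06) = 0.2435
−0.27·log₂(0.27) = 0.5100
−0.12·log₂(0.12) = 0.3671
Sum ≈ 2.5971 → 2.597 bits.

2.597 bits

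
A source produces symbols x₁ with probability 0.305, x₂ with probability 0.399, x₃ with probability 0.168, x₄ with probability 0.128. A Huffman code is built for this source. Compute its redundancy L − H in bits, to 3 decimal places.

0.034 bits

Entropy H = −Σ p log₂ p ≈ 1.8634 bits.
Huffman merges: 16/125+21/125→37/125; 37/125+61/200→601/1000; 399/1000+601/1000→1. L = 1897/1000 ≈ 1.8970.
L − H = 1.8970 − 1.8634 = 0.034 bits.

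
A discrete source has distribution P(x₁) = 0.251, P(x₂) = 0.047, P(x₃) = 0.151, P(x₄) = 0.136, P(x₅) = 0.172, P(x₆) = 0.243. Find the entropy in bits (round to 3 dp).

H = −Σ pᵢ log₂ pᵢ.
−0.251·log₂(0.251) = 0.5006
−0.047·log₂(0.047) = 0.2073
−0.151·log₂(0.151) = 0.4118
−0.136·log₂(0.136) = 0.3915
−0.172·log₂(0.172) = 0.4368
−0.243·log₂(0.243) = 0.4960
Sum ≈ 2.4439 → 2.444 bits.

2.444 bits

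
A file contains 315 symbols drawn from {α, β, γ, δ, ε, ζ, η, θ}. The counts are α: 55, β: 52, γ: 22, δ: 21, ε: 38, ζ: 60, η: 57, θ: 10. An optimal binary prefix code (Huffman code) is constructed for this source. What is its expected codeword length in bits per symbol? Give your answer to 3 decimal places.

2.895 bits/symbol

Probabilities are the counts divided by 315.
Repeatedly combine the two least-probable nodes; the expected code length is the sum of the merged weights.
merge 2/63 + 1/15 → 31/315
merge 22/315 + 31/315 → 53/315
merge 38/315 + 52/315 → 2/7
merge 53/315 + 11/63 → 12/35
merge 19/105 + 4/21 → 13/35
merge 2/7 + 12/35 → 22/35
merge 13/35 + 22/35 → 1
L = 31/315 + 53/315 + 2/7 + 12/35 + 13/35 + 22/35 + 1 = 304/105 ≈ 2.895 bits/symbol.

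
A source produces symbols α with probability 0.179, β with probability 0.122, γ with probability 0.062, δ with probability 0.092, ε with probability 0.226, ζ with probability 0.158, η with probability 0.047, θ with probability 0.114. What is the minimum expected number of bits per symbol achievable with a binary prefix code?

2.883 bits/symbol

Repeatedly combine the two least-probable nodes; the expected code length is the sum of the merged weights.
merge 47/1000 + 31/500 → 109/1000
merge 23/250 + 109/1000 → 201/1000
merge 57/500 + 61/500 → 59/250
merge 79/500 + 179/1000 → 337/1000
merge 201/1000 + 113/500 → 427/1000
merge 59/250 + 337/1000 → 573/1000
merge 427/1000 + 573/1000 → 1
L = 109/1000 + 201/1000 + 59/250 + 337/1000 + 427/1000 + 573/1000 + 1 = 2883/1000 = 2.883 bits/symbol.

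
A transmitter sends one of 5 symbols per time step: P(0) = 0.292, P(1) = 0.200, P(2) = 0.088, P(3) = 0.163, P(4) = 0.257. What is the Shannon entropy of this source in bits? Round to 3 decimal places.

H = −Σ pᵢ log₂ pᵢ.
−0.292·log₂(0.292) = 0.5186
−0.200·log₂(0.200) = 0.4644
−0.088·log₂(0.088) = 0.3086
−0.163·log₂(0.163) = 0.4266
−0.257·log₂(0.257) = 0.5038
Sum ≈ 2.2219 → 2.222 bits.

2.222 bits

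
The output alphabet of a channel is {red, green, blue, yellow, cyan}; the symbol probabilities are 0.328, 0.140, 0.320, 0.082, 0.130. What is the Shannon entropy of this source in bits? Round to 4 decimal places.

2.1292 bits

H = −Σ pᵢ log₂ pᵢ.
−0.328·log₂(0.328) = 0.5275
−0.140·log₂(0.140) = 0.3971
−0.320·log₂(0.320) = 0.5260
−0.082·log₂(0.082) = 0.2959
−0.130·log₂(0.130) = 0.3826
Sum ≈ 2.1292 → 2.1292 bits.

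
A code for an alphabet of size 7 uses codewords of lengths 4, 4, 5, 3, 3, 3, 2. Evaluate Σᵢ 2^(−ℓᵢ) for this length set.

0.78125

With common denominator 2^5 = 32: Σ 2^(−ℓᵢ) = 2/32 + 2/32 + 1/32 + 4/32 + 4/32 + 4/32 + 8/32 = 25/32 = 0.78125.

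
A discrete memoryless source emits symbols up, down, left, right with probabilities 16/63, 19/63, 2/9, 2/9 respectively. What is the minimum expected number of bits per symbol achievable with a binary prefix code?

Repeatedly combine the two least-probable nodes; the expected code length is the sum of the merged weights.
merge 2/9 + 2/9 → 4/9
merge 16/63 + 19/63 → 5/9
merge 4/9 + 5/9 → 1
L = 4/9 + 5/9 + 1 = 2 bits/symbol.

2 bits/symbol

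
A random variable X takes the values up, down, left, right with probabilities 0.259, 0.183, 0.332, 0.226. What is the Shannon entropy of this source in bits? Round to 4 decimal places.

1.9662 bits

H = −Σ pᵢ log₂ pᵢ.
−0.259·log₂(0.259) = 0.5048
−0.183·log₂(0.183) = 0.4484
−0.332·log₂(0.332) = 0.5281
−0.226·log₂(0.226) = 0.4849
Sum ≈ 1.9662 → 1.9662 bits.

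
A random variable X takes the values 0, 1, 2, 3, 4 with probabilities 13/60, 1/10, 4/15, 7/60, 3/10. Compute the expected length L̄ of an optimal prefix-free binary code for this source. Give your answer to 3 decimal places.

Repeatedly combine the two least-probable nodes; the expected code length is the sum of the merged weights.
merge 1/10 + 7/60 → 13/60
merge 13/60 + 13/60 → 13/30
merge 4/15 + 3/10 → 17/30
merge 13/30 + 17/30 → 1
L = 13/60 + 13/30 + 17/30 + 1 = 133/60 ≈ 2.217 bits/symbol.

2.217 bits/symbol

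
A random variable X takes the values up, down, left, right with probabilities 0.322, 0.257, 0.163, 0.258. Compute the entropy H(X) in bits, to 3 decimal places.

H = −Σ pᵢ log₂ pᵢ.
−0.322·log₂(0.322) = 0.5264
−0.257·log₂(0.257) = 0.5038
−0.163·log₂(0.163) = 0.4266
−0.258·log₂(0.258) = 0.5043
Sum ≈ 1.9610 → 1.961 bits.

1.961 bits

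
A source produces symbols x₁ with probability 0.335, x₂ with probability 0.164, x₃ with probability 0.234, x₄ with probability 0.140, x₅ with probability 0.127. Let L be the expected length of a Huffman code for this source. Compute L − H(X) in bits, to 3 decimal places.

Entropy H = −Σ p log₂ p ≈ 2.2218 bits.
Huffman merges: 127/1000+7/50→267/1000; 41/250+117/500→199/500; 267/1000+67/200→301/500; 199/500+301/500→1. L = 2267/1000 ≈ 2.2670.
L − H = 2.2670 − 2.2218 = 0.045 bits.

0.045 bits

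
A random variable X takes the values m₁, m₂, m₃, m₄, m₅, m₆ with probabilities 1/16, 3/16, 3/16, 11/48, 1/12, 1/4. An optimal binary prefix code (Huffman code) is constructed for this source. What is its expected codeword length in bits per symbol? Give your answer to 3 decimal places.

Repeatedly combine the two least-probable nodes; the expected code length is the sum of the merged weights.
merge 1/16 + 1/12 → 7/48
merge 7/48 + 3/16 → 1/3
merge 3/16 + 11/48 → 5/12
merge 1/4 + 1/3 → 7/12
merge 5/12 + 7/12 → 1
L = 7/48 + 1/3 + 5/12 + 7/12 + 1 = 119/48 ≈ 2.479 bits/symbol.

2.479 bits/symbol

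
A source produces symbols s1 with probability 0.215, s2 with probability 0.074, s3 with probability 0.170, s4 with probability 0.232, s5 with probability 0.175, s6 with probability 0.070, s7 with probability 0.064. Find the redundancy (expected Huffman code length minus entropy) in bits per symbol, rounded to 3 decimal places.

Entropy H = −Σ p log₂ p ≈ 2.6408 bits.
Huffman merges: 8/125+7/100→67/500; 37/500+67/500→26/125; 17/100+7/40→69/200; 26/125+43/200→423/1000; 29/125+69/200→577/1000; 423/1000+577/1000→1. L = 2687/1000 ≈ 2.6870.
L − H = 2.6870 − 2.6408 = 0.046 bits.

0.046 bits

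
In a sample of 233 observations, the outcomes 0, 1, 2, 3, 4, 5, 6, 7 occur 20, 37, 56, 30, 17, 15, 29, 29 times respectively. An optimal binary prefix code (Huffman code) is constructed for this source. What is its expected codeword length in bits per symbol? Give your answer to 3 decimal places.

2.897 bits/symbol

Probabilities are the counts divided by 233.
Repeatedly combine the two least-probable nodes; the expected code length is the sum of the merged weights.
merge 15/233 + 17/233 → 32/233
merge 20/233 + 29/233 → 49/233
merge 29/233 + 30/233 → 59/233
merge 32/233 + 37/233 → 69/233
merge 49/233 + 56/233 → 105/233
merge 59/233 + 69/233 → 128/233
merge 105/233 + 128/233 → 1
L = 32/233 + 49/233 + 59/233 + 69/233 + 105/233 + 128/233 + 1 = 675/233 ≈ 2.897 bits/symbol.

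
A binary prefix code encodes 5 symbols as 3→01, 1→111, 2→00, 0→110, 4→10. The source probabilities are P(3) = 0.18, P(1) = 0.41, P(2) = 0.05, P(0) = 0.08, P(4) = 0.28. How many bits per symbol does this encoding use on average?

L̄ = Σ pᵢ·ℓᵢ = 0.18·2 + 0.41·3 + 0.05·2 + 0.08·3 + 0.28·2 = 2.49 bits/symbol.

2.49 bits/symbol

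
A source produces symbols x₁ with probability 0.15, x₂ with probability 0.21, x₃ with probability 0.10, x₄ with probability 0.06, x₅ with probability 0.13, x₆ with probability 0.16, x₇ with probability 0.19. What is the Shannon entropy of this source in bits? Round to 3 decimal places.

H = −Σ pᵢ log₂ pᵢ.
−0.15·log₂(0.15) = 0.4105
−0.21·log₂(0.21) = 0.4728
−0.10·log₂(0.10) = 0.3322
−0.06·log₂(0.06) = 0.2435
−0.13·log₂(0.13) = 0.3826
−0.16·log₂(0.16) = 0.4230
−0.19·log₂(0.19) = 0.4552
Sum ≈ 2.7200 → 2.720 bits.

2.720 bits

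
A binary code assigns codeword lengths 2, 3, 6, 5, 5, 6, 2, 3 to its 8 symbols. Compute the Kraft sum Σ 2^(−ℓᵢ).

0.84375

With common denominator 2^6 = 64: Σ 2^(−ℓᵢ) = 16/64 + 8/64 + 1/64 + 2/64 + 2/64 + 1/64 + 16/64 + 8/64 = 54/64 = 0.84375.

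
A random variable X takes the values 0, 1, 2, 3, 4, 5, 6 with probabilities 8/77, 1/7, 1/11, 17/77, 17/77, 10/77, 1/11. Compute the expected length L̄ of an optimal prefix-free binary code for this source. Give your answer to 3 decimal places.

Repeatedly combine the two least-probable nodes; the expected code length is the sum of the merged weights.
merge 1/11 + 1/11 → 2/11
merge 8/77 + 10/77 → 18/77
merge 1/7 + 2/11 → 25/77
merge 17/77 + 17/77 → 34/77
merge 18/77 + 25/77 → 43/77
merge 34/77 + 43/77 → 1
L = 2/11 + 18/77 + 25/77 + 34/77 + 43/77 + 1 = 211/77 ≈ 2.740 bits/symbol.

2.740 bits/symbol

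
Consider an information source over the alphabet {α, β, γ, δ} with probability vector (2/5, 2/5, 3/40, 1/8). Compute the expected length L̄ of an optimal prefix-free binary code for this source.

Repeatedly combine the two least-probable nodes; the expected code length is the sum of the merged weights.
merge 3/40 + 1/8 → 1/5
merge 1/5 + 2/5 → 3/5
merge 2/5 + 3/5 → 1
L = 1/5 + 3/5 + 1 = 9/5 = 1.8 bits/symbol.

1.8 bits/symbol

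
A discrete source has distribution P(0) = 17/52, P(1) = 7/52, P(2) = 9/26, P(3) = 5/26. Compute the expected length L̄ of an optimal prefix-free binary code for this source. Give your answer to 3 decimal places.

1.981 bits/symbol

Repeatedly combine the two least-probable nodes; the expected code length is the sum of the merged weights.
merge 7/52 + 5/26 → 17/52
merge 17/52 + 17/52 → 17/26
merge 9/26 + 17/26 → 1
L = 17/52 + 17/26 + 1 = 103/52 ≈ 1.981 bits/symbol.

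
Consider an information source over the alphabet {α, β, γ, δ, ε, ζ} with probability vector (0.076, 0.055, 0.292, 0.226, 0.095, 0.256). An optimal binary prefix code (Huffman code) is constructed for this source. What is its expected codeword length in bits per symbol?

Repeatedly combine the two least-probable nodes; the expected code length is the sum of the merged weights.
merge 11/200 + 19/250 → 131/1000
merge 19/200 + 131/1000 → 113/500
merge 113/500 + 113/500 → 113/250
merge 32/125 + 73/250 → 137/250
merge 113/250 + 137/250 → 1
L = 131/1000 + 113/500 + 113/250 + 137/250 + 1 = 2357/1000 = 2.357 bits/symbol.

2.357 bits/symbol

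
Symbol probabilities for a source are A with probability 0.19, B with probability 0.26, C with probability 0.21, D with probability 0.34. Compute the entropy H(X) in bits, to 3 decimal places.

1.963 bits

H = −Σ pᵢ log₂ pᵢ.
−0.19·log₂(0.19) = 0.4552
−0.26·log₂(0.26) = 0.5053
−0.21·log₂(0.21) = 0.4728
−0.34·log₂(0.34) = 0.5292
Sum ≈ 1.9625 → 1.963 bits.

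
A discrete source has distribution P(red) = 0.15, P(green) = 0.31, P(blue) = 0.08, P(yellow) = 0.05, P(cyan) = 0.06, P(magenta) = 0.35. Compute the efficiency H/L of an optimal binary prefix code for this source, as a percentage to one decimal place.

Entropy H = −Σ p log₂ p ≈ 2.2156 bits.
Huffman merges: 1/20+3/50→11/100; 2/25+11/100→19/100; 3/20+19/100→17/50; 31/100+17/50→13/20; 7/20+13/20→1. L = 229/100 ≈ 2.2900.
Efficiency = H/L = 2.2156/2.2900 = 96.8%.

96.8%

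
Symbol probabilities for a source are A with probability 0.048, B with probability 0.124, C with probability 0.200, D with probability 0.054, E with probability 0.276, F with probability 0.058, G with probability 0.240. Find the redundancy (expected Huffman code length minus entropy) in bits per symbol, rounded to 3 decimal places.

0.026 bits

Entropy H = −Σ p log₂ p ≈ 2.5205 bits.
Huffman merges: 6/125+27/500→51/500; 29/500+51/500→4/25; 31/250+4/25→71/250; 1/5+6/25→11/25; 69/250+71/250→14/25; 11/25+14/25→1. L = 1273/500 ≈ 2.5460.
L − H = 2.5460 − 2.5205 = 0.026 bits.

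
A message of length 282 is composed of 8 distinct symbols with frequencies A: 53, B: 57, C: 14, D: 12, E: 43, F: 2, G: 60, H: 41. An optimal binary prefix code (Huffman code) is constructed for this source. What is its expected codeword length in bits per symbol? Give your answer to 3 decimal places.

Probabilities are the counts divided by 282.
Repeatedly combine the two least-probable nodes; the expected code length is the sum of the merged weights.
merge 1/141 + 2/47 → 7/141
merge 7/141 + 7/141 → 14/141
merge 14/141 + 41/282 → 23/94
merge 43/282 + 53/282 → 16/47
merge 19/94 + 10/47 → 39/94
merge 23/94 + 16/47 → 55/94
merge 39/94 + 55/94 → 1
L = 7/141 + 14/141 + 23/94 + 16/47 + 39/94 + 55/94 + 1 = 257/94 ≈ 2.734 bits/symbol.

2.734 bits/symbol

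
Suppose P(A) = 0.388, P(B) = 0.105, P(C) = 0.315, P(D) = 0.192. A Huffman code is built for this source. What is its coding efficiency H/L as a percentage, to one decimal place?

97.1%

Entropy H = −Σ p log₂ p ≈ 1.8535 bits.
Huffman merges: 21/200+24/125→297/1000; 297/1000+63/200→153/250; 97/250+153/250→1. L = 1909/1000 ≈ 1.9090.
Efficiency = H/L = 1.8535/1.9090 = 97.1%.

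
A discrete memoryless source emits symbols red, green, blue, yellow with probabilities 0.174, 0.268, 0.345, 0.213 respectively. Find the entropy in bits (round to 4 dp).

1.9530 bits

H = −Σ pᵢ log₂ pᵢ.
−0.174·log₂(0.174) = 0.4390
−0.268·log₂(0.268) = 0.5091
−0.345·log₂(0.345) = 0.5297
−0.213·log₂(0.213) = 0.4752
Sum ≈ 1.9530 → 1.9530 bits.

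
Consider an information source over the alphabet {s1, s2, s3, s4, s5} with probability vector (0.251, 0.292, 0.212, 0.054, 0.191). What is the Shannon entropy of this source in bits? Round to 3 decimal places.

2.177 bits

H = −Σ pᵢ log₂ pᵢ.
−0.251·log₂(0.251) = 0.5006
−0.292·log₂(0.292) = 0.5186
−0.212·log₂(0.212) = 0.4744
−0.054·log₂(0.054) = 0.2274
−0.191·log₂(0.191) = 0.4562
Sum ≈ 2.1771 → 2.177 bits.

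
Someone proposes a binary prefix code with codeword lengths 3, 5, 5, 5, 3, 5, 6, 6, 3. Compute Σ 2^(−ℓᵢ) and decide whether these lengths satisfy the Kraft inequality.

With common denominator 2^6 = 64: Σ 2^(−ℓᵢ) = 8/64 + 2/64 + 2/64 + 2/64 + 8/64 + 2/64 + 1/64 + 1/64 + 8/64 = 34/64 = 0.53125.
Kraft's inequality requires Σ ≤ 1; here Σ = 0.53125 ≤ 1, so such a prefix code exists.

0.53125; yes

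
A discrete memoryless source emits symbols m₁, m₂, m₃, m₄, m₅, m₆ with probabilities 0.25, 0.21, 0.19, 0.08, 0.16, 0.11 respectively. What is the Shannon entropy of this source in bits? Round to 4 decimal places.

2.4929 bits

H = −Σ pᵢ log₂ pᵢ.
−0.25·log₂(0.25) = 0.5000
−0.21·log₂(0.21) = 0.4728
−0.19·log₂(0.19) = 0.4552
−0.08·log₂(0.08) = 0.2915
−0.16·log₂(0.16) = 0.4230
−0.11·log₂(0.11) = 0.3503
Sum ≈ 2.4929 → 2.4929 bits.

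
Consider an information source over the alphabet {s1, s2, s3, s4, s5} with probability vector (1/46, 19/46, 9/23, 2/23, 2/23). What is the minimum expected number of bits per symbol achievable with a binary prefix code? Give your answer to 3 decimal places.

1.891 bits/symbol

Repeatedly combine the two least-probable nodes; the expected code length is the sum of the merged weights.
merge 1/46 + 2/23 → 5/46
merge 2/23 + 5/46 → 9/46
merge 9/46 + 9/23 → 27/46
merge 19/46 + 27/46 → 1
L = 5/46 + 9/46 + 27/46 + 1 = 87/46 ≈ 1.891 bits/symbol.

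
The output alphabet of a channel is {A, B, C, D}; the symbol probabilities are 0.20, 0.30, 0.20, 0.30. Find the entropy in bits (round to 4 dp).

1.9710 bits

H = −Σ pᵢ log₂ pᵢ.
−0.20·log₂(0.20) = 0.4644
−0.30·log₂(0.30) = 0.5211
−0.20·log₂(0.20) = 0.4644
−0.30·log₂(0.30) = 0.5211
Sum ≈ 1.9710 → 1.9710 bits.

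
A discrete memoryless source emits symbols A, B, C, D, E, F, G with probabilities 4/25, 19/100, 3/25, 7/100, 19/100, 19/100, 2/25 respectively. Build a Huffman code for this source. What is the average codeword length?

Repeatedly combine the two least-probable nodes; the expected code length is the sum of the merged weights.
merge 7/100 + 2/25 → 3/20
merge 3/25 + 3/20 → 27/100
merge 4/25 + 19/100 → 7/20
merge 19/100 + 19/100 → 19/50
merge 27/100 + 7/20 → 31/50
merge 19/50 + 31/50 → 1
L = 3/20 + 27/100 + 7/20 + 19/50 + 31/50 + 1 = 277/100 = 2.77 bits/symbol.

2.77 bits/symbol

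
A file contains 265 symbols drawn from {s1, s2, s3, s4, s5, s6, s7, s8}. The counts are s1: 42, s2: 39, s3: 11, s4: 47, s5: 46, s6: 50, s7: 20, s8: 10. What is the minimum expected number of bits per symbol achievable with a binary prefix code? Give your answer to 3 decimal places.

2.868 bits/symbol

Probabilities are the counts divided by 265.
Repeatedly combine the two least-probable nodes; the expected code length is the sum of the merged weights.
merge 2/53 + 11/265 → 21/265
merge 4/53 + 21/265 → 41/265
merge 39/265 + 41/265 → 16/53
merge 42/265 + 46/265 → 88/265
merge 47/265 + 10/53 → 97/265
merge 16/53 + 88/265 → 168/265
merge 97/265 + 168/265 → 1
L = 21/265 + 41/265 + 16/53 + 88/265 + 97/265 + 168/265 + 1 = 152/53 ≈ 2.868 bits/symbol.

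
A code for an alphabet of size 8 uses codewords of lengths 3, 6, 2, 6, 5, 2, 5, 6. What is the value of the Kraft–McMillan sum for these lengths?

With common denominator 2^6 = 64: Σ 2^(−ℓᵢ) = 8/64 + 1/64 + 16/64 + 1/64 + 2/64 + 16/64 + 2/64 + 1/64 = 47/64 = 0.734375.

0.734375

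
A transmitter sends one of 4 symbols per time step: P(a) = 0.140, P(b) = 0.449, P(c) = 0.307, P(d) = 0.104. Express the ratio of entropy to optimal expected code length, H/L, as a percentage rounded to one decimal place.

Entropy H = −Σ p log₂ p ≈ 1.7784 bits.
Huffman merges: 13/125+7/50→61/250; 61/250+307/1000→551/1000; 449/1000+551/1000→1. L = 359/200 ≈ 1.7950.
Efficiency = H/L = 1.7784/1.7950 = 99.1%.

99.1%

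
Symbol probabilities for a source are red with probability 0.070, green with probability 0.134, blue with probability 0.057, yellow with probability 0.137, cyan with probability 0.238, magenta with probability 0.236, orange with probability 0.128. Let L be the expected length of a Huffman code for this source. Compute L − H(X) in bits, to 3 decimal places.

0.003 bits

Entropy H = −Σ p log₂ p ≈ 2.6497 bits.
Huffman merges: 57/1000+7/100→127/1000; 127/1000+16/125→51/200; 67/500+137/1000→271/1000; 59/250+119/500→237/500; 51/200+271/1000→263/500; 237/500+263/500→1. L = 2653/1000 ≈ 2.6530.
L − H = 2.6530 − 2.6497 = 0.003 bits.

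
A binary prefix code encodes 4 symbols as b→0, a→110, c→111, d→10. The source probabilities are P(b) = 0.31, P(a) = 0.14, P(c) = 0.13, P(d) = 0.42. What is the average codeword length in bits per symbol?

1.96 bits/symbol

L̄ = Σ pᵢ·ℓᵢ = 0.31·1 + 0.14·3 + 0.13·3 + 0.42·2 = 1.96 bits/symbol.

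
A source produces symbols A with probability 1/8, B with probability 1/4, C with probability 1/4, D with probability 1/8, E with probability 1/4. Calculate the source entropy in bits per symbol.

2.25 bits

Each probability is a power of 1/2, so log₂(1/p) is an integer.
H = Σ p·log₂(1/p) = 1/8·3 + 1/4·2 + 1/4·2 + 1/8·3 + 1/4·2 = 2.25 bits.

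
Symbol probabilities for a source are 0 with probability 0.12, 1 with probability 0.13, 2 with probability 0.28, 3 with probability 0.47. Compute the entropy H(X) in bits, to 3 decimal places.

H = −Σ pᵢ log₂ pᵢ.
−0.12·log₂(0.12) = 0.3671
−0.13·log₂(0.13) = 0.3826
−0.28·log₂(0.28) = 0.5142
−0.47·log₂(0.47) = 0.5120
Sum ≈ 1.7759 → 1.776 bits.

1.776 bits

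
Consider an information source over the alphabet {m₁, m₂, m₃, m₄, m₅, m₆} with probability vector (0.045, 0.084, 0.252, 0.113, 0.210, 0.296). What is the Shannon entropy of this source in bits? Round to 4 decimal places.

H = −Σ pᵢ log₂ pᵢ.
−0.045·log₂(0.045) = 0.2013
−0.084·log₂(0.084) = 0.3002
−0.252·log₂(0.252) = 0.5011
−0.113·log₂(0.113) = 0.3555
−0.210·log₂(0.210) = 0.4728
−0.296·log₂(0.296) = 0.5199
Sum ≈ 2.3508 → 2.3508 bits.

2.3508 bits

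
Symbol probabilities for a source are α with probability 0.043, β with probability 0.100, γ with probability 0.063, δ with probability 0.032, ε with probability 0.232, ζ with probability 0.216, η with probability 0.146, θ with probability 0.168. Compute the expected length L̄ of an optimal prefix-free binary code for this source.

2.765 bits/symbol

Repeatedly combine the two least-probable nodes; the expected code length is the sum of the merged weights.
merge 4/125 + 43/1000 → 3/40
merge 63/1000 + 3/40 → 69/500
merge 1/10 + 69/500 → 119/500
merge 73/500 + 21/125 → 157/500
merge 27/125 + 29/125 → 56/125
merge 119/500 + 157/500 → 69/125
merge 56/125 + 69/125 → 1
L = 3/40 + 69/500 + 119/500 + 157/500 + 56/125 + 69/125 + 1 = 553/200 = 2.765 bits/symbol.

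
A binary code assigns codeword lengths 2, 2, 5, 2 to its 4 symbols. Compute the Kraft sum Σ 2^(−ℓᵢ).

0.78125

With common denominator 2^5 = 32: Σ 2^(−ℓᵢ) = 8/32 + 8/32 + 1/32 + 8/32 = 25/32 = 0.78125.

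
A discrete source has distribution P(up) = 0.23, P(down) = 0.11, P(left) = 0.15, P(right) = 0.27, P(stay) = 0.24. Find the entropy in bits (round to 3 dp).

H = −Σ pᵢ log₂ pᵢ.
−0.23·log₂(0.23) = 0.4877
−0.11·log₂(0.11) = 0.3503
−0.15·log₂(0.15) = 0.4105
−0.27·log₂(0.27) = 0.5100
−0.24·log₂(0.24) = 0.4941
Sum ≈ 2.2527 → 2.253 bits.

2.253 bits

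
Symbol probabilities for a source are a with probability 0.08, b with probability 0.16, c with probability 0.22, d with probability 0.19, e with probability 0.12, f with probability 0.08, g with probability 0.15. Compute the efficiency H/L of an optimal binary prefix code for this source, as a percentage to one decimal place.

Entropy H = −Σ p log₂ p ≈ 2.7194 bits.
Huffman merges: 2/25+2/25→4/25; 3/25+3/20→27/100; 4/25+4/25→8/25; 19/100+11/50→41/100; 27/100+8/25→59/100; 41/100+59/100→1. L = 11/4 ≈ 2.7500.
Efficiency = H/L = 2.7194/2.7500 = 98.9%.

98.9%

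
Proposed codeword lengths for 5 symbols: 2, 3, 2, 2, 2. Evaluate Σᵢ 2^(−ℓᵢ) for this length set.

With common denominator 2^3 = 8: Σ 2^(−ℓᵢ) = 2/8 + 1/8 + 2/8 + 2/8 + 2/8 = 9/8 = 1.125.

1.125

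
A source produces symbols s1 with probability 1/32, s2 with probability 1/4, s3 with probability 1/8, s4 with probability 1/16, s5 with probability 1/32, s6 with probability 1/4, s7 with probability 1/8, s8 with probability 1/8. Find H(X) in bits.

Each probability is a power of 1/2, so log₂(1/p) is an integer.
H = Σ p·log₂(1/p) = 1/32·5 + 1/4·2 + 1/8·3 + 1/16·4 + 1/32·5 + 1/4·2 + 1/8·3 + 1/8·3 = 2.6875 bits.

2.6875 bits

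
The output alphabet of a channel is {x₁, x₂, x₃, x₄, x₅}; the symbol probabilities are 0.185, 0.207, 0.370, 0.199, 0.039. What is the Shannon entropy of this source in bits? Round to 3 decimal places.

H = −Σ pᵢ log₂ pᵢ.
−0.185·log₂(0.185) = 0.4504
−0.207·log₂(0.207) = 0.4704
−0.370·log₂(0.370) = 0.5307
−0.199·log₂(0.199) = 0.4635
−0.039·log₂(0.039) = 0.1825
Sum ≈ 2.0975 → 2.097 bits.

2.097 bits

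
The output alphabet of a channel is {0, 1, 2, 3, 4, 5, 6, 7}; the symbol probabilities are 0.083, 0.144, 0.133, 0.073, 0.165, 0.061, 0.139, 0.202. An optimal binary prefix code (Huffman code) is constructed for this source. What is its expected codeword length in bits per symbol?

2.932 bits/symbol

Repeatedly combine the two least-probable nodes; the expected code length is the sum of the merged weights.
merge 61/1000 + 73/1000 → 67/500
merge 83/1000 + 133/1000 → 27/125
merge 67/500 + 139/1000 → 273/1000
merge 18/125 + 33/200 → 309/1000
merge 101/500 + 27/125 → 209/500
merge 273/1000 + 309/1000 → 291/500
merge 209/500 + 291/500 → 1
L = 67/500 + 27/125 + 273/1000 + 309/1000 + 209/500 + 291/500 + 1 = 733/250 = 2.932 bits/symbol.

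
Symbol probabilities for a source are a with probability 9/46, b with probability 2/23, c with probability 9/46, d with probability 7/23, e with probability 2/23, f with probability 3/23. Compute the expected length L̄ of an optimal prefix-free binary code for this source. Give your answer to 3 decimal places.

2.478 bits/symbol

Repeatedly combine the two least-probable nodes; the expected code length is the sum of the merged weights.
merge 2/23 + 2/23 → 4/23
merge 3/23 + 4/23 → 7/23
merge 9/46 + 9/46 → 9/23
merge 7/23 + 7/23 → 14/23
merge 9/23 + 14/23 → 1
L = 4/23 + 7/23 + 9/23 + 14/23 + 1 = 57/23 ≈ 2.478 bits/symbol.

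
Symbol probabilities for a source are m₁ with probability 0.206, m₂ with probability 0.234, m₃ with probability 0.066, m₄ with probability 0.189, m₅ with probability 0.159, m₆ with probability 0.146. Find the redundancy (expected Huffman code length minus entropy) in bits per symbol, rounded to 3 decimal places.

0.060 bits

Entropy H = −Σ p log₂ p ≈ 2.5000 bits.
Huffman merges: 33/500+73/500→53/250; 159/1000+189/1000→87/250; 103/500+53/250→209/500; 117/500+87/250→291/500; 209/500+291/500→1. L = 64/25 ≈ 2.5600.
L − H = 2.5600 − 2.5000 = 0.060 bits.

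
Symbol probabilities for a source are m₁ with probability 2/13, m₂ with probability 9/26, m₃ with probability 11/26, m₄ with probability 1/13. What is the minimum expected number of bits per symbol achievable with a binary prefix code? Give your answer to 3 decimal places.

Repeatedly combine the two least-probable nodes; the expected code length is the sum of the merged weights.
merge 1/13 + 2/13 → 3/13
merge 3/13 + 9/26 → 15/26
merge 11/26 + 15/26 → 1
L = 3/13 + 15/26 + 1 = 47/26 ≈ 1.808 bits/symbol.

1.808 bits/symbol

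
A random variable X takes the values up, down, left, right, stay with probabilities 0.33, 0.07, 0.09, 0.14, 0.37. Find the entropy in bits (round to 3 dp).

H = −Σ pᵢ log₂ pᵢ.
−0.33·log₂(0.33) = 0.5278
−0.07·log₂(0.07) = 0.2686
−0.09·log₂(0.09) = 0.3127
−0.14·log₂(0.14) = 0.3971
−0.37·log₂(0.37) = 0.5307
Sum ≈ 2.0369 → 2.037 bits.

2.037 bits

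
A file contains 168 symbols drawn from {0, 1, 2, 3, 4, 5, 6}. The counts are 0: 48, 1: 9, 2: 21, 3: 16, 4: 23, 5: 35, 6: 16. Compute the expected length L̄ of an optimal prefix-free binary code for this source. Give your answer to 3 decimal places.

2.655 bits/symbol

Probabilities are the counts divided by 168.
Repeatedly combine the two least-probable nodes; the expected code length is the sum of the merged weights.
merge 3/56 + 2/21 → 25/168
merge 2/21 + 1/8 → 37/168
merge 23/168 + 25/168 → 2/7
merge 5/24 + 37/168 → 3/7
merge 2/7 + 2/7 → 4/7
merge 3/7 + 4/7 → 1
L = 25/168 + 37/168 + 2/7 + 3/7 + 4/7 + 1 = 223/84 ≈ 2.655 bits/symbol.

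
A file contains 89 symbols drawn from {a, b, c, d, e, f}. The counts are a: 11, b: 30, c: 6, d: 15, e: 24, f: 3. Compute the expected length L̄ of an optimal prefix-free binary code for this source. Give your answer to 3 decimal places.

Probabilities are the counts divided by 89.
Repeatedly combine the two least-probable nodes; the expected code length is the sum of the merged weights.
merge 3/89 + 6/89 → 9/89
merge 9/89 + 11/89 → 20/89
merge 15/89 + 20/89 → 35/89
merge 24/89 + 30/89 → 54/89
merge 35/89 + 54/89 → 1
L = 9/89 + 20/89 + 35/89 + 54/89 + 1 = 207/89 ≈ 2.326 bits/symbol.

2.326 bits/symbol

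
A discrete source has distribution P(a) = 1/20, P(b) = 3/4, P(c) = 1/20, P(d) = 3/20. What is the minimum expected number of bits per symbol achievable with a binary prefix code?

1.35 bits/symbol

Repeatedly combine the two least-probable nodes; the expected code length is the sum of the merged weights.
merge 1/20 + 1/20 → 1/10
merge 1/10 + 3/20 → 1/4
merge 1/4 + 3/4 → 1
L = 1/10 + 1/4 + 1 = 27/20 = 1.35 bits/symbol.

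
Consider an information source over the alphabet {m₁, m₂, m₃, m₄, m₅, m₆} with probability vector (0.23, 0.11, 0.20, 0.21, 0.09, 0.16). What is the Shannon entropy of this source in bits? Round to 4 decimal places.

H = −Σ pᵢ log₂ pᵢ.
−0.23·log₂(0.23) = 0.4877
−0.11·log₂(0.11) = 0.3503
−0.20·log₂(0.20) = 0.4644
−0.21·log₂(0.21) = 0.4728
−0.09·log₂(0.09) = 0.3127
−0.16·log₂(0.16) = 0.4230
Sum ≈ 2.5108 → 2.5108 bits.

2.5108 bits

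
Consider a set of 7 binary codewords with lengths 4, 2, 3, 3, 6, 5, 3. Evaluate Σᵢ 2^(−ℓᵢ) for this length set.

With common denominator 2^6 = 64: Σ 2^(−ℓᵢ) = 4/64 + 16/64 + 8/64 + 8/64 + 1/64 + 2/64 + 8/64 = 47/64 = 0.734375.

0.734375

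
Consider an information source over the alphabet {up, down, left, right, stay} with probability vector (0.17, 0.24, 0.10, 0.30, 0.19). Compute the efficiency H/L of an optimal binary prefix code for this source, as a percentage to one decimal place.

Entropy H = −Σ p log₂ p ≈ 2.2372 bits.
Huffman merges: 1/10+17/100→27/100; 19/100+6/25→43/100; 27/100+3/10→57/100; 43/100+57/100→1. L = 227/100 ≈ 2.2700.
Efficiency = H/L = 2.2372/2.2700 = 98.6%.

98.6%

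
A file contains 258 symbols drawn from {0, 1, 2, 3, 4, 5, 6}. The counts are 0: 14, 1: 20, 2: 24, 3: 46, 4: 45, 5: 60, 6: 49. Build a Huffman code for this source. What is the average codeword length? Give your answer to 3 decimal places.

Probabilities are the counts divided by 258.
Repeatedly combine the two least-probable nodes; the expected code length is the sum of the merged weights.
merge 7/129 + 10/129 → 17/129
merge 4/43 + 17/129 → 29/129
merge 15/86 + 23/129 → 91/258
merge 49/258 + 29/129 → 107/258
merge 10/43 + 91/258 → 151/258
merge 107/258 + 151/258 → 1
L = 17/129 + 29/129 + 91/258 + 107/258 + 151/258 + 1 = 233/86 ≈ 2.709 bits/symbol.

2.709 bits/symbol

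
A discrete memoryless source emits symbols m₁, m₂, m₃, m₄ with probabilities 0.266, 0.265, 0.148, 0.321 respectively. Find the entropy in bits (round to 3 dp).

1.950 bits

H = −Σ pᵢ log₂ pᵢ.
−0.266·log₂(0.266) = 0.5082
−0.265·log₂(0.265) = 0.5077
−0.148·log₂(0.148) = 0.4079
−0.321·log₂(0.321) = 0.5262
Sum ≈ 1.9501 → 1.950 bits.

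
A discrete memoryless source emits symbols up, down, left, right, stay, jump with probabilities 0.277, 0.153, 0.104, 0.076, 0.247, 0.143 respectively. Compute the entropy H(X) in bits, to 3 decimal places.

H = −Σ pᵢ log₂ pᵢ.
−0.277·log₂(0.277) = 0.5130
−0.153·log₂(0.153) = 0.4144
−0.104·log₂(0.104) = 0.3396
−0.076·log₂(0.076) = 0.2826
−0.247·log₂(0.247) = 0.4983
−0.143·log₂(0.143) = 0.4012
Sum ≈ 2.4491 → 2.449 bits.

2.449 bits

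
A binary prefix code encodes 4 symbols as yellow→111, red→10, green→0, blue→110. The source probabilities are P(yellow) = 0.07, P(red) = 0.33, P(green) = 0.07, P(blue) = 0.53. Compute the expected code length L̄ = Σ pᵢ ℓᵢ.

2.53 bits/symbol

L̄ = Σ pᵢ·ℓᵢ = 0.07·3 + 0.33·2 + 0.07·1 + 0.53·3 = 2.53 bits/symbol.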